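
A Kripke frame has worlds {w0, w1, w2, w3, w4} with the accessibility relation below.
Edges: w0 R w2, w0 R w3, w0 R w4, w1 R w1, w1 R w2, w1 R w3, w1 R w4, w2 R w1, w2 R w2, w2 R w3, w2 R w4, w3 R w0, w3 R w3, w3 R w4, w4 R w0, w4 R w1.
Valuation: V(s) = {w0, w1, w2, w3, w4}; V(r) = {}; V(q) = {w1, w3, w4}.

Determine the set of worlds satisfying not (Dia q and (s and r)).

Let φ = not (Dia q and (s and r)). Evaluate φ at each world:
  w0 (successors {w2, w3, w4}): φ is true.
  w1 (successors {w1, w2, w3, w4}): φ is true.
  w2 (successors {w1, w2, w3, w4}): φ is true.
  w3 (successors {w0, w3, w4}): φ is true.
  w4 (successors {w0, w1}): φ is true.
For instance, at w0:
  At w0: Dia q and (s and r) is false, so not (Dia q and (s and r)) is true.
    At w0: Dia q is true, s and r is false, so Dia q and (s and r) is false.
      At w0: Dia q requires q at some successor in {w2, w3, w4}.
        q holds at w3, so Dia q is true at w0.
Satisfying worlds: {w0, w1, w2, w3, w4}

w0, w1, w2, w3, w4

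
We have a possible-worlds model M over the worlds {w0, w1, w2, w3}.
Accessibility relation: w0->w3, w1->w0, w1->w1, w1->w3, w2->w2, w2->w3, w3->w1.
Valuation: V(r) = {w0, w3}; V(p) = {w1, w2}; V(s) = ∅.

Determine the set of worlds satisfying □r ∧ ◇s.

Recall that □ψ holds at a world iff ψ holds at every accessible world, and ◇ψ holds iff ψ holds at some accessible world.
Let φ = □r ∧ ◇s. Evaluate φ at each world:
  w0 (successors {w3}): φ is false.
  w1 (successors {w0, w1, w3}): φ is false.
  w2 (successors {w2, w3}): φ is false.
  w3 (successors {w1}): φ is false.
For instance, at w3:
  At w3: □r is false, ◇s is false, so □r ∧ ◇s is false.
    At w3: □r requires r at every successor {w1}.
      r fails at w1, so □r is false at w3.
    At w3: ◇s requires s at some successor in {w1}.
      At w1: s is false.
    So ◇s is false at w3.
Satisfying worlds: none.

none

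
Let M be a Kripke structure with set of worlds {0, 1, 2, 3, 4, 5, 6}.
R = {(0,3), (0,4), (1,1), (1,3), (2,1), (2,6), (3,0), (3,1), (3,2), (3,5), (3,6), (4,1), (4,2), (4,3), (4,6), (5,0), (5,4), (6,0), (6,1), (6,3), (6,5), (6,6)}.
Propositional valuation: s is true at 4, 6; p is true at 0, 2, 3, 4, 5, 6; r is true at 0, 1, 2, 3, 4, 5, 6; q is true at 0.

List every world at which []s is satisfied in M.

Let φ = []s. Evaluate φ at each world:
  0 (successors {3, 4}): φ is false.
  1 (successors {1, 3}): φ is false.
  2 (successors {1, 6}): φ is false.
  3 (successors {0, 1, 2, 5, 6}): φ is false.
  4 (successors {1, 2, 3, 6}): φ is false.
  5 (successors {0, 4}): φ is false.
  6 (successors {0, 1, 3, 5, 6}): φ is false.
For instance, at 1:
  At 1: []s requires s at every successor {1, 3}.
    s fails at 1, so []s is false at 1.
Satisfying worlds: none.

none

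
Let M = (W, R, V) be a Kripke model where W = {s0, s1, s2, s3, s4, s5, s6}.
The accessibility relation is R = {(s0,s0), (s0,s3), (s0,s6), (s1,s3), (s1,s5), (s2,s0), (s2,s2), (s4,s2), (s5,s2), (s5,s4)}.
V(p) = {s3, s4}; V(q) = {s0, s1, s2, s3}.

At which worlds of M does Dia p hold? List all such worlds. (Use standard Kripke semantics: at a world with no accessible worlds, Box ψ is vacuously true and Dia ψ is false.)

Let φ = Dia p. Evaluate φ at each world:
  s0 (successors {s0, s3, s6}): φ is true.
  s1 (successors {s3, s5}): φ is true.
  s2 (successors {s0, s2}): φ is false.
  s3 (successors ∅): φ is false.
  s4 (successors {s2}): φ is false.
  s5 (successors {s2, s4}): φ is true.
  s6 (successors ∅): φ is false.
For instance, at s4:
  At s4: Dia p requires p at some successor in {s2}.
    At s2: p is false.
  So Dia p is false at s4.
Satisfying worlds: {s0, s1, s5}

s0, s1, s5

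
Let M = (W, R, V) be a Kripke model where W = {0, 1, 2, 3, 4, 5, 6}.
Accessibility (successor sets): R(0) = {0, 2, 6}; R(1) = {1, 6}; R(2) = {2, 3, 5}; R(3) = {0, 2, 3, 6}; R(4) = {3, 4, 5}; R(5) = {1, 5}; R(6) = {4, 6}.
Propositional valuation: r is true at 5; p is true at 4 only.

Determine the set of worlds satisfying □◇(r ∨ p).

6

Let φ = □◇(r ∨ p). Evaluate φ at each world:
  0 (successors {0, 2, 6}): φ is false.
  1 (successors {1, 6}): φ is false.
  2 (successors {2, 3, 5}): φ is false.
  3 (successors {0, 2, 3, 6}): φ is false.
  4 (successors {3, 4, 5}): φ is false.
  5 (successors {1, 5}): φ is false.
  6 (successors {4, 6}): φ is true.
For instance, at 0:
  At 0: □◇(r ∨ p) requires ◇(r ∨ p) at every successor {0, 2, 6}.
    ◇(r ∨ p) fails at 0, so □◇(r ∨ p) is false at 0.
      At 0: ◇(r ∨ p) requires r ∨ p at some successor in {0, 2, 6}.
        At 0: r ∨ p is false.
        At 2: r ∨ p is false.
        At 6: r ∨ p is false.
      So ◇(r ∨ p) is false at 0.
Satisfying worlds: {6}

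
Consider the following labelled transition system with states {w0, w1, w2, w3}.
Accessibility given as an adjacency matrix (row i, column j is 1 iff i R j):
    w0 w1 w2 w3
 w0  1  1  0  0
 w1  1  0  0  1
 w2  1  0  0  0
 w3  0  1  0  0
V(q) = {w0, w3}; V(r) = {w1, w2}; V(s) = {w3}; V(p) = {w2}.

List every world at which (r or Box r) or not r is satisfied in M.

Recall that Box ψ holds at a world iff ψ holds at every accessible world, and Dia ψ holds iff ψ holds at some accessible world.
Let φ = (r or Box r) or not r. Evaluate φ at each world:
  w0 (successors {w0, w1}): φ is true.
  w1 (successors {w0, w3}): φ is true.
  w2 (successors {w0}): φ is true.
  w3 (successors {w1}): φ is true.
For instance, at w3:
  At w3: r or Box r is true, not r is true, so (r or Box r) or not r is true.
    At w3: r is false, Box r is true, so r or Box r is true.
      At w3: Box r requires r at every successor {w1}.
        At w1: r is true.
      So Box r is true at w3.
Satisfying worlds: {w0, w1, w2, w3}

w0, w1, w2, w3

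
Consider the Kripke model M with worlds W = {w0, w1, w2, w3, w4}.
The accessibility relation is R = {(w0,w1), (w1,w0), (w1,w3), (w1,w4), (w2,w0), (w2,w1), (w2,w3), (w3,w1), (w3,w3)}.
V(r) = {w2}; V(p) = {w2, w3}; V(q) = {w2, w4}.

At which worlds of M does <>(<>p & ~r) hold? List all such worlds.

w0, w1, w2, w3

Recall that <>ψ holds at a world iff ψ holds at some accessible world.
Let φ = <>(<>p & ~r). Evaluate φ at each world:
  w0 (successors {w1}): φ is true.
  w1 (successors {w0, w3, w4}): φ is true.
  w2 (successors {w0, w1, w3}): φ is true.
  w3 (successors {w1, w3}): φ is true.
  w4 (successors ∅): φ is false.
For instance, at w0:
  At w0: <>(<>p & ~r) requires <>p & ~r at some successor in {w1}.
    <>p & ~r holds at w1, so <>(<>p & ~r) is true at w0.
      At w1: <>p is true, ~r is true, so <>p & ~r is true.
Satisfying worlds: {w0, w1, w2, w3}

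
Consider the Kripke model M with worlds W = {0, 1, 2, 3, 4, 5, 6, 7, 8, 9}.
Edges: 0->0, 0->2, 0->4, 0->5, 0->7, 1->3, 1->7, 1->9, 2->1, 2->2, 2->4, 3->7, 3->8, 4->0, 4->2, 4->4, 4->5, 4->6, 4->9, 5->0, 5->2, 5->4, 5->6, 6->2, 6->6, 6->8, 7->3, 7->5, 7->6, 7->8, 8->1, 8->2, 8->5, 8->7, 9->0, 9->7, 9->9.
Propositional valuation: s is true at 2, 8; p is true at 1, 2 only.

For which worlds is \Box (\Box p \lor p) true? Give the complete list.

Let φ = \Box (\Box p \lor p). Evaluate φ at each world:
  0 (successors {0, 2, 4, 5, 7}): φ is false.
  1 (successors {3, 7, 9}): φ is false.
  2 (successors {1, 2, 4}): φ is false.
  3 (successors {7, 8}): φ is false.
  4 (successors {0, 2, 4, 5, 6, 9}): φ is false.
  5 (successors {0, 2, 4, 6}): φ is false.
  6 (successors {2, 6, 8}): φ is false.
  7 (successors {3, 5, 6, 8}): φ is false.
  8 (successors {1, 2, 5, 7}): φ is false.
  9 (successors {0, 7, 9}): φ is false.
For instance, at 7:
  At 7: \Box (\Box p \lor p) requires \Box p \lor p at every successor {3, 5, 6, 8}.
    \Box p \lor p fails at 3, so \Box (\Box p \lor p) is false at 7.
      At 3: \Box p is false, p is false, so \Box p \lor p is false.
Satisfying worlds: none.

none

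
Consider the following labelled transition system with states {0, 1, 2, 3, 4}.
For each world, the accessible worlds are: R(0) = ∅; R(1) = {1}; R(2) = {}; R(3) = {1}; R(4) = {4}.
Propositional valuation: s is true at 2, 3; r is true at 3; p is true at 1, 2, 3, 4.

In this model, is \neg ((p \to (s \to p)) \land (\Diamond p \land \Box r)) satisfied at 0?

At 0: (p \to (s \to p)) \land (\Diamond p \land \Box r) is false, so \neg ((p \to (s \to p)) \land (\Diamond p \land \Box r)) is true.
  At 0: p \to (s \to p) is true, \Diamond p \land \Box r is false, so (p \to (s \to p)) \land (\Diamond p \land \Box r) is false.
    At 0: \Diamond p is false, \Box r is true, so \Diamond p \land \Box r is false.
      At 0: no accessible worlds, so \Diamond p is false.
      At 0: no accessible worlds, so \Box r holds vacuously.

Yes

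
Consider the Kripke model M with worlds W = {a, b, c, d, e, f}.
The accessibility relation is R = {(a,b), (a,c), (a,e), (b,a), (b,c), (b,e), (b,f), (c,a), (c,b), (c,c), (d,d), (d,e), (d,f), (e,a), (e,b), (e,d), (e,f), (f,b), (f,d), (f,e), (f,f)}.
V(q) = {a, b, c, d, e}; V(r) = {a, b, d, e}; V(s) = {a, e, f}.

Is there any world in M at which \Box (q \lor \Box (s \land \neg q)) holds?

Yes

Let φ = \Box (q \lor \Box (s \land \neg q)). Evaluate φ at each world:
  a (successors {b, c, e}): φ is true.
  b (successors {a, c, e, f}): φ is false.
  c (successors {a, b, c}): φ is true.
  d (successors {d, e, f}): φ is false.
  e (successors {a, b, d, f}): φ is false.
  f (successors {b, d, e, f}): φ is false.
Detail at a (witness):
  At a: \Box (q \lor \Box (s \land \neg q)) requires q \lor \Box (s \land \neg q) at every successor {b, c, e}.
      At b: q is true, \Box (s \land \neg q) is false, so q \lor \Box (s \land \neg q) is true.
      At c: q is true, \Box (s \land \neg q) is false, so q \lor \Box (s \land \neg q) is true.
      At e: q is true, \Box (s \land \neg q) is false, so q \lor \Box (s \land \neg q) is true.
  So \Box (q \lor \Box (s \land \neg q)) is true at a.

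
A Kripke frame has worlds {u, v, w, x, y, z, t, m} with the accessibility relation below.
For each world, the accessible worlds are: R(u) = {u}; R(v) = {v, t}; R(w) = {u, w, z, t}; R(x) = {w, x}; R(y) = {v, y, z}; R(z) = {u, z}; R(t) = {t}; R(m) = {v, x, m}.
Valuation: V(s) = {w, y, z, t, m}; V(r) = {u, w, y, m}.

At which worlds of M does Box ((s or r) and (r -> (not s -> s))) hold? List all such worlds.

t

Let φ = Box ((s or r) and (r -> (not s -> s))). Evaluate φ at each world:
  u (successors {u}): φ is false.
  v (successors {v, t}): φ is false.
  w (successors {u, w, z, t}): φ is false.
  x (successors {w, x}): φ is false.
  y (successors {v, y, z}): φ is false.
  z (successors {u, z}): φ is false.
  t (successors {t}): φ is true.
  m (successors {v, x, m}): φ is false.
For instance, at u:
  At u: Box ((s or r) and (r -> (not s -> s))) requires (s or r) and (r -> (not s -> s)) at every successor {u}.
    (s or r) and (r -> (not s -> s)) fails at u, so Box ((s or r) and (r -> (not s -> s))) is false at u.
Satisfying worlds: {t}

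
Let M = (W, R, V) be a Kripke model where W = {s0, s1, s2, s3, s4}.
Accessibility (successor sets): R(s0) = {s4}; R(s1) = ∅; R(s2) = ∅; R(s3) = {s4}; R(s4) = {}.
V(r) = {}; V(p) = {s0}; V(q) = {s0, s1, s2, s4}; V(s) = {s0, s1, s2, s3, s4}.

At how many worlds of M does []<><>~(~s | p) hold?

3

Let φ = []<><>~(~s | p). Evaluate φ at each world:
  s0 (successors {s4}): φ is false.
  s1 (successors ∅): φ is true.
  s2 (successors ∅): φ is true.
  s3 (successors {s4}): φ is false.
  s4 (successors ∅): φ is true.
For instance, at s0:
  At s0: []<><>~(~s | p) requires <><>~(~s | p) at every successor {s4}.
    <><>~(~s | p) fails at s4, so []<><>~(~s | p) is false at s0.
      At s4: no accessible worlds, so <><>~(~s | p) is false.
Satisfying worlds: {s1, s2, s4}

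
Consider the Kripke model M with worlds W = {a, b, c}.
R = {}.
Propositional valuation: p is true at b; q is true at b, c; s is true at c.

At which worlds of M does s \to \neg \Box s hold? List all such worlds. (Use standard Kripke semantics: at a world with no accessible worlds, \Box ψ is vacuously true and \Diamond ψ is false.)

Recall that \Box ψ holds at a world iff ψ holds at every accessible world, and \Diamond ψ holds iff ψ holds at some accessible world.
Let φ = s \to \neg \Box s. Evaluate φ at each world:
  a (successors ∅): φ is true.
  b (successors ∅): φ is true.
  c (successors ∅): φ is false.
For instance, at b:
  At b: s is false, \neg \Box s is false, so s \to \neg \Box s is true.
    At b: \Box s is true, so \neg \Box s is false.
      At b: no accessible worlds, so \Box s holds vacuously.
Satisfying worlds: {a, b}

a, b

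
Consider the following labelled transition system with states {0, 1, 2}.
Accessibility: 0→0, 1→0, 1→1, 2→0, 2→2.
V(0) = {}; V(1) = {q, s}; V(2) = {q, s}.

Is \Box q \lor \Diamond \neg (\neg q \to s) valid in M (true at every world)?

Yes

Let φ = \Box q \lor \Diamond \neg (\neg q \to s). Evaluate φ at each world:
  0 (successors {0}): φ is true.
  1 (successors {0, 1}): φ is true.
  2 (successors {0, 2}): φ is true.
For instance, at 0:
  At 0: \Box q is false, \Diamond \neg (\neg q \to s) is true, so \Box q \lor \Diamond \neg (\neg q \to s) is true.
    At 0: \Box q requires q at every successor {0}.
      q fails at 0, so \Box q is false at 0.
    At 0: \Diamond \neg (\neg q \to s) requires \neg (\neg q \to s) at some successor in {0}.
      \neg (\neg q \to s) holds at 0, so \Diamond \neg (\neg q \to s) is true at 0.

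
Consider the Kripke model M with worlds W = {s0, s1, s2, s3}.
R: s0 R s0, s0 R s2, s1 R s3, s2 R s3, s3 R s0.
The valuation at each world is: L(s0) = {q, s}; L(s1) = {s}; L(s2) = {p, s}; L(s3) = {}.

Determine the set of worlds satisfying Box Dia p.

s3

Let φ = Box Dia p. Evaluate φ at each world:
  s0 (successors {s0, s2}): φ is false.
  s1 (successors {s3}): φ is false.
  s2 (successors {s3}): φ is false.
  s3 (successors {s0}): φ is true.
For instance, at s0:
  At s0: Box Dia p requires Dia p at every successor {s0, s2}.
    Dia p fails at s2, so Box Dia p is false at s0.
      At s2: Dia p requires p at some successor in {s3}.
        At s3: p is false.
      So Dia p is false at s2.
Satisfying worlds: {s3}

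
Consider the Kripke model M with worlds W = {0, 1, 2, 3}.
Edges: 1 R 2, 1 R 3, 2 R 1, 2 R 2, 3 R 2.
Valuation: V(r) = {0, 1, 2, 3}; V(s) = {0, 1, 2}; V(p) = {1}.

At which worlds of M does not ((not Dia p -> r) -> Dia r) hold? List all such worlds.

Let φ = not ((not Dia p -> r) -> Dia r). Evaluate φ at each world:
  0 (successors ∅): φ is true.
  1 (successors {2, 3}): φ is false.
  2 (successors {1, 2}): φ is false.
  3 (successors {2}): φ is false.
For instance, at 1:
  At 1: (not Dia p -> r) -> Dia r is true, so not ((not Dia p -> r) -> Dia r) is false.
    At 1: not Dia p -> r is true, Dia r is true, so (not Dia p -> r) -> Dia r is true.
      At 1: not Dia p is true, r is true, so not Dia p -> r is true.
      At 1: Dia r requires r at some successor in {2, 3}.
        r holds at 2, so Dia r is true at 1.
Satisfying worlds: {0}

0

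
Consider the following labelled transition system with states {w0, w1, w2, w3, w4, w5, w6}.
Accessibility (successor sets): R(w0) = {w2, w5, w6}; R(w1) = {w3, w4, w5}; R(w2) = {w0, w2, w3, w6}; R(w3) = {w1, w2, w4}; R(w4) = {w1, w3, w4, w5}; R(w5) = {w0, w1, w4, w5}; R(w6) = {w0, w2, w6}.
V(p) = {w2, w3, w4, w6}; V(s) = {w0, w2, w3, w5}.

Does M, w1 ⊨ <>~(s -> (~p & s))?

At w1: <>~(s -> (~p & s)) requires ~(s -> (~p & s)) at some successor in {w3, w4, w5}.
  ~(s -> (~p & s)) holds at w3, so <>~(s -> (~p & s)) is true at w1.

Yes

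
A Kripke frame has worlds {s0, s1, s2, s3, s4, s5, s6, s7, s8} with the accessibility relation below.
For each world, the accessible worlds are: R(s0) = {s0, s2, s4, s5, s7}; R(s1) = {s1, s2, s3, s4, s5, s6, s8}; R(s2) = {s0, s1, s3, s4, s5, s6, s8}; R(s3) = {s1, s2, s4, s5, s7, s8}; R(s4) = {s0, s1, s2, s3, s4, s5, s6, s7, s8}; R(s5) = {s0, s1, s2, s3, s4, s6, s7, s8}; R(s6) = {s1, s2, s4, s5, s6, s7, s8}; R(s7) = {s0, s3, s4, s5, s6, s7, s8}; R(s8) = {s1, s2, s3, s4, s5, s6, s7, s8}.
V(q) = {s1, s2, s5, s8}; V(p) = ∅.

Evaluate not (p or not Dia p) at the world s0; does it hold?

At s0: p or not Dia p is true, so not (p or not Dia p) is false.
  At s0: p is false, not Dia p is true, so p or not Dia p is true.
    At s0: Dia p is false, so not Dia p is true.
      At s0: Dia p requires p at some successor in {s0, s2, s4, s5, s7}.
        At s0: p is false.
        At s2: p is false.
        At s4: p is false.
        At s5: p is false.
        At s7: p is false.
      So Dia p is false at s0.

No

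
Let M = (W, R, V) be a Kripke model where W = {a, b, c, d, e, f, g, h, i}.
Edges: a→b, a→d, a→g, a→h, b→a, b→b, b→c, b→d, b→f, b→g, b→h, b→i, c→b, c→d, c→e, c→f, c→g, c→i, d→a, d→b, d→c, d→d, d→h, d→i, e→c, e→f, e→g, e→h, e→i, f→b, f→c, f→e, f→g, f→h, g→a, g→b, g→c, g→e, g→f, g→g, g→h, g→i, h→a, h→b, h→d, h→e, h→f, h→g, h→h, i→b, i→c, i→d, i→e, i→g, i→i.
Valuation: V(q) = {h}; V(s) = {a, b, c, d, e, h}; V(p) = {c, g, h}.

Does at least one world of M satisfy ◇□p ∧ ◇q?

Recall that □ψ holds at a world iff ψ holds at every accessible world, and ◇ψ holds iff ψ holds at some accessible world.
Let φ = ◇□p ∧ ◇q. Evaluate φ at each world:
  a (successors {b, d, g, h}): φ is false.
  b (successors {a, b, c, d, f, g, h, i}): φ is false.
  c (successors {b, d, e, f, g, i}): φ is false.
  d (successors {a, b, c, d, h, i}): φ is false.
  e (successors {c, f, g, h, i}): φ is false.
  f (successors {b, c, e, g, h}): φ is false.
  g (successors {a, b, c, e, f, g, h, i}): φ is false.
  h (successors {a, b, d, e, f, g, h}): φ is false.
  i (successors {b, c, d, e, g, i}): φ is false.
For instance, at g:
  At g: ◇□p is false, ◇q is true, so ◇□p ∧ ◇q is false.
    At g: ◇□p requires □p at some successor in {a, b, c, e, f, g, h, i}.
      At a: □p is false.
      At b: □p is false.
      At c: □p is false.
      At e: □p is false.
      At f: □p is false.
      At g: □p is false.
      At h: □p is false.
      At i: □p is false.
    So ◇□p is false at g.
    At g: ◇q requires q at some successor in {a, b, c, e, f, g, h, i}.
      q holds at h, so ◇q is true at g.

No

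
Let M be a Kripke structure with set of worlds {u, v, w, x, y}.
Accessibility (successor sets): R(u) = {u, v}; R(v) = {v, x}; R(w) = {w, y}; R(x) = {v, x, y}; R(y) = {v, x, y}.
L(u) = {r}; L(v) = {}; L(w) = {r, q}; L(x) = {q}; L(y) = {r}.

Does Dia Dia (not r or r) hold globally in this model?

Yes

Recall that Dia ψ holds at a world iff ψ holds at some accessible world.
Let φ = Dia Dia (not r or r). Evaluate φ at each world:
  u (successors {u, v}): φ is true.
  v (successors {v, x}): φ is true.
  w (successors {w, y}): φ is true.
  x (successors {v, x, y}): φ is true.
  y (successors {v, x, y}): φ is true.
For instance, at u:
  At u: Dia Dia (not r or r) requires Dia (not r or r) at some successor in {u, v}.
    Dia (not r or r) holds at u, so Dia Dia (not r or r) is true at u.
      At u: Dia (not r or r) requires not r or r at some successor in {u, v}.
        not r or r holds at u, so Dia (not r or r) is true at u.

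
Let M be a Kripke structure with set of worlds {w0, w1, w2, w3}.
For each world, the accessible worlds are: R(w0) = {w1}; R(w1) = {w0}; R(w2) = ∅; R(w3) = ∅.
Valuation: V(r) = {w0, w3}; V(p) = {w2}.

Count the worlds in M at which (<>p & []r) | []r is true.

Let φ = (<>p & []r) | []r. Evaluate φ at each world:
  w0 (successors {w1}): φ is false.
  w1 (successors {w0}): φ is true.
  w2 (successors ∅): φ is true.
  w3 (successors ∅): φ is true.
For instance, at w0:
  At w0: <>p & []r is false, []r is false, so (<>p & []r) | []r is false.
    At w0: <>p is false, []r is false, so <>p & []r is false.
      At w0: <>p requires p at some successor in {w1}.
        At w1: p is false.
      So <>p is false at w0.
      At w0: []r requires r at every successor {w1}.
        r fails at w1, so []r is false at w0.
    At w0: []r requires r at every successor {w1}.
      r fails at w1, so []r is false at w0.
Satisfying worlds: {w1, w2, w3}

3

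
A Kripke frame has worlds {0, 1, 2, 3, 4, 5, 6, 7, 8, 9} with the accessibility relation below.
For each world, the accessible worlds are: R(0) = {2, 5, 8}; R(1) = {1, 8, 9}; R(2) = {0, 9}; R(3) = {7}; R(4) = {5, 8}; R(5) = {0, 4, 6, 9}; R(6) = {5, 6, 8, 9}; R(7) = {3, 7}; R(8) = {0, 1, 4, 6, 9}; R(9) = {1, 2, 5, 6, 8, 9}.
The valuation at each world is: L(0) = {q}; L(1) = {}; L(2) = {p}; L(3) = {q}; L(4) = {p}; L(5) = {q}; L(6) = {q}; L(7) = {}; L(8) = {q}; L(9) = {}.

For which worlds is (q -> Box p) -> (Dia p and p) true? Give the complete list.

0, 3, 5, 6, 8

Recall that Box ψ holds at a world iff ψ holds at every accessible world, and Dia ψ holds iff ψ holds at some accessible world.
Let φ = (q -> Box p) -> (Dia p and p). Evaluate φ at each world:
  0 (successors {2, 5, 8}): φ is true.
  1 (successors {1, 8, 9}): φ is false.
  2 (successors {0, 9}): φ is false.
  3 (successors {7}): φ is true.
  4 (successors {5, 8}): φ is false.
  5 (successors {0, 4, 6, 9}): φ is true.
  6 (successors {5, 6, 8, 9}): φ is true.
  7 (successors {3, 7}): φ is false.
  8 (successors {0, 1, 4, 6, 9}): φ is true.
  9 (successors {1, 2, 5, 6, 8, 9}): φ is false.
For instance, at 8:
  At 8: q -> Box p is false, Dia p and p is false, so (q -> Box p) -> (Dia p and p) is true.
    At 8: q is true, Box p is false, so q -> Box p is false.
      At 8: Box p requires p at every successor {0, 1, 4, 6, 9}.
        p fails at 0, so Box p is false at 8.
    At 8: Dia p is true, p is false, so Dia p and p is false.
      At 8: Dia p requires p at some successor in {0, 1, 4, 6, 9}.
        p holds at 4, so Dia p is true at 8.
Satisfying worlds: {0, 3, 5, 6, 8}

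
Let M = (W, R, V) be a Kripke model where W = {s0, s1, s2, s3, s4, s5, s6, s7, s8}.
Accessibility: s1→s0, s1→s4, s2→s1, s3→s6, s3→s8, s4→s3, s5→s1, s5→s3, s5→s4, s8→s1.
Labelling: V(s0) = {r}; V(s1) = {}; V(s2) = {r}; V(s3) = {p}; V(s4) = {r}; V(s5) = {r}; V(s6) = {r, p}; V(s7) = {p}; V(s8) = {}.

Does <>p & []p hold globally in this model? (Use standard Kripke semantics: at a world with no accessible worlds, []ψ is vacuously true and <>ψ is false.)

No

Let φ = <>p & []p. Evaluate φ at each world:
  s0 (successors ∅): φ is false.
  s1 (successors {s0, s4}): φ is false.
  s2 (successors {s1}): φ is false.
  s3 (successors {s6, s8}): φ is false.
  s4 (successors {s3}): φ is true.
  s5 (successors {s1, s3, s4}): φ is false.
  s6 (successors ∅): φ is false.
  s7 (successors ∅): φ is false.
  s8 (successors {s1}): φ is false.
Detail at s0 (counterexample):
  At s0: <>p is false, []p is true, so <>p & []p is false.
    At s0: no accessible worlds, so <>p is false.
    At s0: no accessible worlds, so []p holds vacuously.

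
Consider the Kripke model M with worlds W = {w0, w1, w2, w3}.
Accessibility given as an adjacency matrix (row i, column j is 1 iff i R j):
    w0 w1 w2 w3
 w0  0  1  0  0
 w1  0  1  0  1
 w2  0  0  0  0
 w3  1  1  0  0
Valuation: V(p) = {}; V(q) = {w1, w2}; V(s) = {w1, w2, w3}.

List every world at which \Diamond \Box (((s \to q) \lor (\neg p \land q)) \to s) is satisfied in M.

w0, w1, w3

Let φ = \Diamond \Box (((s \to q) \lor (\neg p \land q)) \to s). Evaluate φ at each world:
  w0 (successors {w1}): φ is true.
  w1 (successors {w1, w3}): φ is true.
  w2 (successors ∅): φ is false.
  w3 (successors {w0, w1}): φ is true.
For instance, at w3:
  At w3: \Diamond \Box (((s \to q) \lor (\neg p \land q)) \to s) requires \Box (((s \to q) \lor (\neg p \land q)) \to s) at some successor in {w0, w1}.
    \Box (((s \to q) \lor (\neg p \land q)) \to s) holds at w0, so \Diamond \Box (((s \to q) \lor (\neg p \land q)) \to s) is true at w3.
      At w0: \Box (((s \to q) \lor (\neg p \land q)) \to s) requires ((s \to q) \lor (\neg p \land q)) \to s at every successor {w1}.
        At w1: ((s \to q) \lor (\neg p \land q)) \to s is true.
      So \Box (((s \to q) \lor (\neg p \land q)) \to s) is true at w0.
Satisfying worlds: {w0, w1, w3}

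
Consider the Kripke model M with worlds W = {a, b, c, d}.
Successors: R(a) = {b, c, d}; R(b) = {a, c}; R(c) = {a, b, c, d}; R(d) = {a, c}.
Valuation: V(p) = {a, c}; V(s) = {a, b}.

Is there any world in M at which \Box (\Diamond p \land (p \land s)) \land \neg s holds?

Let φ = \Box (\Diamond p \land (p \land s)) \land \neg s. Evaluate φ at each world:
  a (successors {b, c, d}): φ is false.
  b (successors {a, c}): φ is false.
  c (successors {a, b, c, d}): φ is false.
  d (successors {a, c}): φ is false.
For instance, at b:
  At b: \Box (\Diamond p \land (p \land s)) is false, \neg s is false, so \Box (\Diamond p \land (p \land s)) \land \neg s is false.
    At b: \Box (\Diamond p \land (p \land s)) requires \Diamond p \land (p \land s) at every successor {a, c}.
      \Diamond p \land (p \land s) fails at c, so \Box (\Diamond p \land (p \land s)) is false at b.

No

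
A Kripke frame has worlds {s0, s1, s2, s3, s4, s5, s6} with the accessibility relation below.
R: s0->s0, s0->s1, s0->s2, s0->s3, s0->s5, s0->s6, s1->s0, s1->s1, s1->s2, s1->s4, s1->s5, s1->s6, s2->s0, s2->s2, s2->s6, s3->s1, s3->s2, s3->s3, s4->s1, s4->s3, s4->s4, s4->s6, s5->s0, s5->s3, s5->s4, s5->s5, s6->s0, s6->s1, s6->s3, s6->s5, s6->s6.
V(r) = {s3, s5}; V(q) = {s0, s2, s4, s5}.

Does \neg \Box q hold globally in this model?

Let φ = \neg \Box q. Evaluate φ at each world:
  s0 (successors {s0, s1, s2, s3, s5, s6}): φ is true.
  s1 (successors {s0, s1, s2, s4, s5, s6}): φ is true.
  s2 (successors {s0, s2, s6}): φ is true.
  s3 (successors {s1, s2, s3}): φ is true.
  s4 (successors {s1, s3, s4, s6}): φ is true.
  s5 (successors {s0, s3, s4, s5}): φ is true.
  s6 (successors {s0, s1, s3, s5, s6}): φ is true.
For instance, at s6:
  At s6: \Box q is false, so \neg \Box q is true.
    At s6: \Box q requires q at every successor {s0, s1, s3, s5, s6}.
      q fails at s1, so \Box q is false at s6.

Yes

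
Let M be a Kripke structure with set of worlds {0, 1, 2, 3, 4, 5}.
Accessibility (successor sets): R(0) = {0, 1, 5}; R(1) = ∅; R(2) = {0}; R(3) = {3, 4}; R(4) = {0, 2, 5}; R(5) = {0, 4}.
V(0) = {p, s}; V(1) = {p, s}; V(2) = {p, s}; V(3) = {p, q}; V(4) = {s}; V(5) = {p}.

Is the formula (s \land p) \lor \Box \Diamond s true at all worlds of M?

Yes

Recall that \Box ψ holds at a world iff ψ holds at every accessible world, and \Diamond ψ holds iff ψ holds at some accessible world.
Let φ = (s \land p) \lor \Box \Diamond s. Evaluate φ at each world:
  0 (successors {0, 1, 5}): φ is true.
  1 (successors ∅): φ is true.
  2 (successors {0}): φ is true.
  3 (successors {3, 4}): φ is true.
  4 (successors {0, 2, 5}): φ is true.
  5 (successors {0, 4}): φ is true.
For instance, at 2:
  At 2: s \land p is true, \Box \Diamond s is true, so (s \land p) \lor \Box \Diamond s is true.
    At 2: \Box \Diamond s requires \Diamond s at every successor {0}.
      At 0: \Diamond s is true.
    So \Box \Diamond s is true at 2.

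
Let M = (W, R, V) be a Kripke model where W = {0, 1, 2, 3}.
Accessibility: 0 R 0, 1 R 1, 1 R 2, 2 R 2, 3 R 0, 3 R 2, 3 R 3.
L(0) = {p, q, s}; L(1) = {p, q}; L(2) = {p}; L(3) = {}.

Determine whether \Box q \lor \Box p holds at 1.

Yes

At 1: \Box q is false, \Box p is true, so \Box q \lor \Box p is true.
  At 1: \Box q requires q at every successor {1, 2}.
    q fails at 2, so \Box q is false at 1.
  At 1: \Box p requires p at every successor {1, 2}.
    At 1: p is true.
    At 2: p is true.
  So \Box p is true at 1.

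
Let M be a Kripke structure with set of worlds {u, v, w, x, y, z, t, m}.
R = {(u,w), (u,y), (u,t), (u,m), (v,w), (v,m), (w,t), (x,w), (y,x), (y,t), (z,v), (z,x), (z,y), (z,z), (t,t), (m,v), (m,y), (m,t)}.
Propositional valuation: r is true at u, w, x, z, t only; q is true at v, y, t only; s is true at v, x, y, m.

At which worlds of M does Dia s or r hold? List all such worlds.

Recall that Dia ψ holds at a world iff ψ holds at some accessible world.
Let φ = Dia s or r. Evaluate φ at each world:
  u (successors {w, y, t, m}): φ is true.
  v (successors {w, m}): φ is true.
  w (successors {t}): φ is true.
  x (successors {w}): φ is true.
  y (successors {x, t}): φ is true.
  z (successors {v, x, y, z}): φ is true.
  t (successors {t}): φ is true.
  m (successors {v, y, t}): φ is true.
For instance, at u:
  At u: Dia s is true, r is true, so Dia s or r is true.
    At u: Dia s requires s at some successor in {w, y, t, m}.
      s holds at y, so Dia s is true at u.
Satisfying worlds: {u, v, w, x, y, z, t, m}

u, v, w, x, y, z, t, m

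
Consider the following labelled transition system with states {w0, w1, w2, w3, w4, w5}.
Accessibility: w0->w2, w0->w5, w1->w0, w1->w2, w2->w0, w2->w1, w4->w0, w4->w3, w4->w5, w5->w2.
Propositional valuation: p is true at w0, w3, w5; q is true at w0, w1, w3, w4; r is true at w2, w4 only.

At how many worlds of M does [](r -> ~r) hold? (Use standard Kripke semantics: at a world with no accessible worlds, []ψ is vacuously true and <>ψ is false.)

Recall that []ψ holds at a world iff ψ holds at every accessible world, and <>ψ holds iff ψ holds at some accessible world.
Let φ = [](r -> ~r). Evaluate φ at each world:
  w0 (successors {w2, w5}): φ is false.
  w1 (successors {w0, w2}): φ is false.
  w2 (successors {w0, w1}): φ is true.
  w3 (successors ∅): φ is true.
  w4 (successors {w0, w3, w5}): φ is true.
  w5 (successors {w2}): φ is false.
For instance, at w1:
  At w1: [](r -> ~r) requires r -> ~r at every successor {w0, w2}.
    r -> ~r fails at w2, so [](r -> ~r) is false at w1.
Satisfying worlds: {w2, w3, w4}

3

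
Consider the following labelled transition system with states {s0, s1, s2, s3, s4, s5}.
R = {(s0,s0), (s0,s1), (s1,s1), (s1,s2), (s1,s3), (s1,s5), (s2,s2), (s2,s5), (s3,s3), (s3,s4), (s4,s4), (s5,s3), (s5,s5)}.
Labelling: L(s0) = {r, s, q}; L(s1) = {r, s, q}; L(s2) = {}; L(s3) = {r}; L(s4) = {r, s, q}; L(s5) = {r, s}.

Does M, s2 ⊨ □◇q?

No

At s2: □◇q requires ◇q at every successor {s2, s5}.
  ◇q fails at s2, so □◇q is false at s2.
    At s2: ◇q requires q at some successor in {s2, s5}.
      At s2: q is false.
      At s5: q is false.
    So ◇q is false at s2.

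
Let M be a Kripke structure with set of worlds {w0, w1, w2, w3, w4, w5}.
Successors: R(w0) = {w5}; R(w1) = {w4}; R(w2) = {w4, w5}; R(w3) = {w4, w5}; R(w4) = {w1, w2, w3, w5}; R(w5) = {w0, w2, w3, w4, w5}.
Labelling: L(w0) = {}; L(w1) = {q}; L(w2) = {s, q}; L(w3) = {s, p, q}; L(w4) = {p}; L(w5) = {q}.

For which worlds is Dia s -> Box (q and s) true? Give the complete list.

Let φ = Dia s -> Box (q and s). Evaluate φ at each world:
  w0 (successors {w5}): φ is true.
  w1 (successors {w4}): φ is true.
  w2 (successors {w4, w5}): φ is true.
  w3 (successors {w4, w5}): φ is true.
  w4 (successors {w1, w2, w3, w5}): φ is false.
  w5 (successors {w0, w2, w3, w4, w5}): φ is false.
For instance, at w3:
  At w3: Dia s is false, Box (q and s) is false, so Dia s -> Box (q and s) is true.
    At w3: Dia s requires s at some successor in {w4, w5}.
      At w4: s is false.
      At w5: s is false.
    So Dia s is false at w3.
    At w3: Box (q and s) requires q and s at every successor {w4, w5}.
      q and s fails at w4, so Box (q and s) is false at w3.
Satisfying worlds: {w0, w1, w2, w3}

w0, w1, w2, w3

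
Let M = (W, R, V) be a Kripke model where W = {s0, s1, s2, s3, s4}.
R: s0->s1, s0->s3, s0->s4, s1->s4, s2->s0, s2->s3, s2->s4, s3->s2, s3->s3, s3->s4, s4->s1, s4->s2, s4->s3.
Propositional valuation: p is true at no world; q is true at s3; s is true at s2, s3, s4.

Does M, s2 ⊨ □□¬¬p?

At s2: □□¬¬p requires □¬¬p at every successor {s0, s3, s4}.
  □¬¬p fails at s0, so □□¬¬p is false at s2.
    At s0: □¬¬p requires ¬¬p at every successor {s1, s3, s4}.
      ¬¬p fails at s1, so □¬¬p is false at s0.

No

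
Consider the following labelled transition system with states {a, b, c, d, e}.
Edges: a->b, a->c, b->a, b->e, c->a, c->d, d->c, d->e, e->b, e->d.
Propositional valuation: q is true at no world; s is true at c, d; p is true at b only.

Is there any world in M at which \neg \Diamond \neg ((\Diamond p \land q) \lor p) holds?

No

Let φ = \neg \Diamond \neg ((\Diamond p \land q) \lor p). Evaluate φ at each world:
  a (successors {b, c}): φ is false.
  b (successors {a, e}): φ is false.
  c (successors {a, d}): φ is false.
  d (successors {c, e}): φ is false.
  e (successors {b, d}): φ is false.
For instance, at a:
  At a: \Diamond \neg ((\Diamond p \land q) \lor p) is true, so \neg \Diamond \neg ((\Diamond p \land q) \lor p) is false.
    At a: \Diamond \neg ((\Diamond p \land q) \lor p) requires \neg ((\Diamond p \land q) \lor p) at some successor in {b, c}.
      \neg ((\Diamond p \land q) \lor p) holds at c, so \Diamond \neg ((\Diamond p \land q) \lor p) is true at a.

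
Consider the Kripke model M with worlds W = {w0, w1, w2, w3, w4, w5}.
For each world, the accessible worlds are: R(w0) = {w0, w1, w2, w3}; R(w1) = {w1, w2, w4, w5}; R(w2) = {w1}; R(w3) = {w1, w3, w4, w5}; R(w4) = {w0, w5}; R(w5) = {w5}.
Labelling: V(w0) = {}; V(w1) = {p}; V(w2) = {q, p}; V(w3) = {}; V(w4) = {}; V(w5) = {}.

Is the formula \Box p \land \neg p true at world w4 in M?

No

Recall that \Box ψ holds at a world iff ψ holds at every accessible world, and \Diamond ψ holds iff ψ holds at some accessible world.
At w4: \Box p is false, \neg p is true, so \Box p \land \neg p is false.
  At w4: \Box p requires p at every successor {w0, w5}.
    p fails at w0, so \Box p is false at w4.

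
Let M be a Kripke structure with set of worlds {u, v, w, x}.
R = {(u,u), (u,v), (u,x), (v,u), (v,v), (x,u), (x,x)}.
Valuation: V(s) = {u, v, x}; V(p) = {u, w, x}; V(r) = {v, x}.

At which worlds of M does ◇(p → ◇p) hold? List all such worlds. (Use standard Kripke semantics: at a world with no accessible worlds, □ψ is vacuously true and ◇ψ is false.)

u, v, x

Let φ = ◇(p → ◇p). Evaluate φ at each world:
  u (successors {u, v, x}): φ is true.
  v (successors {u, v}): φ is true.
  w (successors ∅): φ is false.
  x (successors {u, x}): φ is true.
For instance, at x:
  At x: ◇(p → ◇p) requires p → ◇p at some successor in {u, x}.
    p → ◇p holds at u, so ◇(p → ◇p) is true at x.
      At u: p is true, ◇p is true, so p → ◇p is true.
Satisfying worlds: {u, v, x}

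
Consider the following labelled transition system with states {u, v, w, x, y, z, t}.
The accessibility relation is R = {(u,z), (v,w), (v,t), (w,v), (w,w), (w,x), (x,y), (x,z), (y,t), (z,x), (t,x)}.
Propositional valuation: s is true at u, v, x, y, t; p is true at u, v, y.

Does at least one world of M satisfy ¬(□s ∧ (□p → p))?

Let φ = ¬(□s ∧ (□p → p)). Evaluate φ at each world:
  u (successors {z}): φ is true.
  v (successors {w, t}): φ is true.
  w (successors {v, w, x}): φ is true.
  x (successors {y, z}): φ is true.
  y (successors {t}): φ is false.
  z (successors {x}): φ is false.
  t (successors {x}): φ is false.
Detail at u (witness):
  At u: □s ∧ (□p → p) is false, so ¬(□s ∧ (□p → p)) is true.
    At u: □s is false, □p → p is true, so □s ∧ (□p → p) is false.
      At u: □s requires s at every successor {z}.
        s fails at z, so □s is false at u.
      At u: □p is false, p is true, so □p → p is true.

Yes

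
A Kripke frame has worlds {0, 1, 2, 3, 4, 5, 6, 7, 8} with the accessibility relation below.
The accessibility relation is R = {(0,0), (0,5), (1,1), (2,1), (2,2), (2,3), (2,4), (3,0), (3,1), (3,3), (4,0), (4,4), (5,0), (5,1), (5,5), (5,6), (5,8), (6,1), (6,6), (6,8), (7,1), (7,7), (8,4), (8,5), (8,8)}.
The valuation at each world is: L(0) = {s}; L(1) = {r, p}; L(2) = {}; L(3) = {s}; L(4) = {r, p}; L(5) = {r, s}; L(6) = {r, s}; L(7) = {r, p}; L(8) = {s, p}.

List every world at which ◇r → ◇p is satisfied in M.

1, 2, 3, 4, 5, 6, 7, 8

Let φ = ◇r → ◇p. Evaluate φ at each world:
  0 (successors {0, 5}): φ is false.
  1 (successors {1}): φ is true.
  2 (successors {1, 2, 3, 4}): φ is true.
  3 (successors {0, 1, 3}): φ is true.
  4 (successors {0, 4}): φ is true.
  5 (successors {0, 1, 5, 6, 8}): φ is true.
  6 (successors {1, 6, 8}): φ is true.
  7 (successors {1, 7}): φ is true.
  8 (successors {4, 5, 8}): φ is true.
For instance, at 8:
  At 8: ◇r is true, ◇p is true, so ◇r → ◇p is true.
    At 8: ◇r requires r at some successor in {4, 5, 8}.
      r holds at 4, so ◇r is true at 8.
    At 8: ◇p requires p at some successor in {4, 5, 8}.
      p holds at 4, so ◇p is true at 8.
Satisfying worlds: {1, 2, 3, 4, 5, 6, 7, 8}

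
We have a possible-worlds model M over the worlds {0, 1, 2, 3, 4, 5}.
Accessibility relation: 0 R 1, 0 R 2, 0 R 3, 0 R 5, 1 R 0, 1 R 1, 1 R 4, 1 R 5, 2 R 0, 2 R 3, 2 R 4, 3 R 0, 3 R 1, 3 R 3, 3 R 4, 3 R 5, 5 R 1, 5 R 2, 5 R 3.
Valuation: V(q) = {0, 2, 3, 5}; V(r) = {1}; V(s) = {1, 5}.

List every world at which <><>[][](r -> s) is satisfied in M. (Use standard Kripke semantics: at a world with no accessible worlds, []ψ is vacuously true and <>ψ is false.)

Let φ = <><>[][](r -> s). Evaluate φ at each world:
  0 (successors {1, 2, 3, 5}): φ is true.
  1 (successors {0, 1, 4, 5}): φ is true.
  2 (successors {0, 3, 4}): φ is true.
  3 (successors {0, 1, 3, 4, 5}): φ is true.
  4 (successors ∅): φ is false.
  5 (successors {1, 2, 3}): φ is true.
For instance, at 3:
  At 3: <><>[][](r -> s) requires <>[][](r -> s) at some successor in {0, 1, 3, 4, 5}.
    <>[][](r -> s) holds at 0, so <><>[][](r -> s) is true at 3.
      At 0: <>[][](r -> s) requires [][](r -> s) at some successor in {1, 2, 3, 5}.
        [][](r -> s) holds at 1, so <>[][](r -> s) is true at 0.
Satisfying worlds: {0, 1, 2, 3, 5}

0, 1, 2, 3, 5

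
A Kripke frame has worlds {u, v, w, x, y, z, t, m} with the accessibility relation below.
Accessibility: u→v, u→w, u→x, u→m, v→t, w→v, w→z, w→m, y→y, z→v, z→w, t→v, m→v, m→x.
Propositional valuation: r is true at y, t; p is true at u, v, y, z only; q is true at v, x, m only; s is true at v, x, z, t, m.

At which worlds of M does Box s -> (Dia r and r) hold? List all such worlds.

Recall that Box ψ holds at a world iff ψ holds at every accessible world, and Dia ψ holds iff ψ holds at some accessible world.
Let φ = Box s -> (Dia r and r). Evaluate φ at each world:
  u (successors {v, w, x, m}): φ is true.
  v (successors {t}): φ is false.
  w (successors {v, z, m}): φ is false.
  x (successors ∅): φ is false.
  y (successors {y}): φ is true.
  z (successors {v, w}): φ is true.
  t (successors {v}): φ is false.
  m (successors {v, x}): φ is false.
For instance, at z:
  At z: Box s is false, Dia r and r is false, so Box s -> (Dia r and r) is true.
    At z: Box s requires s at every successor {v, w}.
      s fails at w, so Box s is false at z.
    At z: Dia r is false, r is false, so Dia r and r is false.
      At z: Dia r requires r at some successor in {v, w}.
        At v: r is false.
        At w: r is false.
      So Dia r is false at z.
Satisfying worlds: {u, y, z}

u, y, z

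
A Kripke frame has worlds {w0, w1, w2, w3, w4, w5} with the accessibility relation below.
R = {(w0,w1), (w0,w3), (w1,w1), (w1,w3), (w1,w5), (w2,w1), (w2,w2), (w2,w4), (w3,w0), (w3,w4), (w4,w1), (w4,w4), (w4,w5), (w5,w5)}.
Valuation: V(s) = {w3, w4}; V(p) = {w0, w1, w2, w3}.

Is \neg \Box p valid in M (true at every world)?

Let φ = \neg \Box p. Evaluate φ at each world:
  w0 (successors {w1, w3}): φ is false.
  w1 (successors {w1, w3, w5}): φ is true.
  w2 (successors {w1, w2, w4}): φ is true.
  w3 (successors {w0, w4}): φ is true.
  w4 (successors {w1, w4, w5}): φ is true.
  w5 (successors {w5}): φ is true.
Detail at w0 (counterexample):
  At w0: \Box p is true, so \neg \Box p is false.
    At w0: \Box p requires p at every successor {w1, w3}.
      At w1: p is true.
      At w3: p is true.
    So \Box p is true at w0.

No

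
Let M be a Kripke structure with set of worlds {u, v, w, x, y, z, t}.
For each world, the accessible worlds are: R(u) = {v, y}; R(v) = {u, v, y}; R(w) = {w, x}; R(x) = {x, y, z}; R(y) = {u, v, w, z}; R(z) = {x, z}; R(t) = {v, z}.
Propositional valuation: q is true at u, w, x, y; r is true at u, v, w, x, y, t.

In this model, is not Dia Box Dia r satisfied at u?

No

At u: Dia Box Dia r is true, so not Dia Box Dia r is false.
  At u: Dia Box Dia r requires Box Dia r at some successor in {v, y}.
    Box Dia r holds at v, so Dia Box Dia r is true at u.
      At v: Box Dia r requires Dia r at every successor {u, v, y}.
        At u: Dia r is true.
        At v: Dia r is true.
        At y: Dia r is true.
      So Box Dia r is true at v.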